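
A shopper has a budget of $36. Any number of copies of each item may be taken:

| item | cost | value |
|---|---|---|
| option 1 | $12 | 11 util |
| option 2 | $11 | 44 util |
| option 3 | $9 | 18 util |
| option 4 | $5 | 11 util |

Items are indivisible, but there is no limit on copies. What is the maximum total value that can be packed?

Best value-per-unit is option 2 at 44/11, and filling with it alone uses cost 3×11=33. No mix of the others beats 3×44 = 132.

132 util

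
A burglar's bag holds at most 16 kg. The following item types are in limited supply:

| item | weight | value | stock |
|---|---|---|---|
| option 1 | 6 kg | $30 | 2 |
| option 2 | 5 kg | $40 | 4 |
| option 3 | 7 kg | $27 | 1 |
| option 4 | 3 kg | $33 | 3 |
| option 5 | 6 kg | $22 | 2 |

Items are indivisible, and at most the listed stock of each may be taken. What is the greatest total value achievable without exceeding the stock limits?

$146

Top feasible selections:
- 2×option 2 + 2×option 4: weight 16, value 146
- 1×option 2 + 3×option 4: weight 14, value 139
- 1×option 1 + 3×option 4: weight 15, value 129
- 1×option 3 + 3×option 4: weight 16, value 126
Best: $146.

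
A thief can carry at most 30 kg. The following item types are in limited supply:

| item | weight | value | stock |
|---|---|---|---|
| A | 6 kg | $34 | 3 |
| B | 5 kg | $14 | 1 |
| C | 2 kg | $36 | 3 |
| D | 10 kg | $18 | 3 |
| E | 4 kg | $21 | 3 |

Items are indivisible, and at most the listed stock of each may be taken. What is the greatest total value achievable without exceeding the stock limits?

$239

Top feasible selections:
- 2×A + 3×C + 3×E: weight 30, value 239
- 3×A + 3×C + 1×E: weight 28, value 231
Best: $239.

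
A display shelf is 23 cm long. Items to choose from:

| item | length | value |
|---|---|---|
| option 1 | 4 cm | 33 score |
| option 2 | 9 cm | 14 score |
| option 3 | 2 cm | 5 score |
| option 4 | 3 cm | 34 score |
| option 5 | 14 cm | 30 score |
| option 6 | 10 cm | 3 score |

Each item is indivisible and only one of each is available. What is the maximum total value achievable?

102 score

Check high-value combinations within 23 cm:
- option 1+option 3+option 4+option 5: length 4+2+3+14=23, value 33+5+34+30=102
- option 1+option 4+option 5: length 4+3+14=21, value 33+34+30=97
- option 1+option 2+option 3+option 4: length 4+9+2+3=18, value 33+14+5+34=86
Best: 102 score.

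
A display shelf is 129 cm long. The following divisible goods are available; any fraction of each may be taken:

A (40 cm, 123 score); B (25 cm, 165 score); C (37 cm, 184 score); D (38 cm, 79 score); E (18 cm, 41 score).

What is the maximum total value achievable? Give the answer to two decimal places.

531.71

Take in order of value per unit:
- B (165/25 per unit): all 25 → value 165, running total 165.00
- C (184/37 per unit): all 37 → value 184, running total 349.00
- A (123/40 per unit): all 40 → value 123, running total 472.00
- E (41/18 per unit): all 18 → value 41, running total 513.00
- D (79/38 per unit): 9 of 38 → value 9×79/38 = 18.7105, running total 531.71
Total 531.71.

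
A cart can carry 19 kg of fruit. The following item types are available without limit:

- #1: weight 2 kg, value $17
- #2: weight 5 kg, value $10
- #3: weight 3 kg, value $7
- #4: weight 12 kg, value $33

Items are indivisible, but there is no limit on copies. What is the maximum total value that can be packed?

Best value-per-unit is #1 at 17/2, and filling with it alone uses weight 9×2=18. No mix of the others beats 9×17 = 153.

$153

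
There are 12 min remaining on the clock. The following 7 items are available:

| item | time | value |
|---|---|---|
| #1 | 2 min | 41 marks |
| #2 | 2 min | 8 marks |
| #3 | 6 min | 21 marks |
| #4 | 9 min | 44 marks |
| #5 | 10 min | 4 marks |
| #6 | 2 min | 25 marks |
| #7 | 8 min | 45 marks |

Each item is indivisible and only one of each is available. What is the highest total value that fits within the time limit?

Check high-value combinations within 12 min:
- #1+#6+#7: time 2+2+8=12, value 41+25+45=111
- #1+#2+#3+#6: time 2+2+6+2=12, value 41+8+21+25=95
- #1+#2+#7: time 2+2+8=12, value 41+8+45=94
- #1+#3+#6: time 2+6+2=10, value 41+21+25=87
- #1+#7: time 2+8=10, value 41+45=86
Best: 111 marks.

111 marks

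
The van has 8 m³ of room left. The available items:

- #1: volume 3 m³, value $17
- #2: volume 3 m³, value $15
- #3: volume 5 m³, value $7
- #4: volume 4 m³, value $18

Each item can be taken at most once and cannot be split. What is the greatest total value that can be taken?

$35

Check high-value combinations within 8 m³:
- #1+#4: volume 3+4=7, value 17+18=35
- #2+#4: volume 3+4=7, value 15+18=33
- #1+#2: volume 3+3=6, value 17+15=32
Best: $35.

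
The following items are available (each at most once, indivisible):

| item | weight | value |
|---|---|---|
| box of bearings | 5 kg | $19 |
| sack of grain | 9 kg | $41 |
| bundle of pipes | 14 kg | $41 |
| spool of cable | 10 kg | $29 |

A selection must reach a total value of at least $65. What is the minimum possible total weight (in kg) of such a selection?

Subsets with value ≥ 65, sorted by total weight:
- sack of grain+spool of cable: weight 19, value 70
- sack of grain+bundle of pipes: weight 23, value 82
Minimum weight: 19 kg.

19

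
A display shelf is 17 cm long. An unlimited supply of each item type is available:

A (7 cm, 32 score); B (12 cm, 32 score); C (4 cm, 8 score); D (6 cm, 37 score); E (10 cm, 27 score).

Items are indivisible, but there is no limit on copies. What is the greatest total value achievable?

Best value-per-unit is D at 37/6; filling with it alone gives 2×37 = 74.
Optimal mix: 1×C + 2×D → length 16, value 82.

82 score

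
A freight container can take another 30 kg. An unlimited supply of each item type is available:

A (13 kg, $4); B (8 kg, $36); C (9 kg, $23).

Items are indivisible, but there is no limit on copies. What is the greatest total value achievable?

Best value-per-unit is B at 36/8, and filling with it alone uses weight 3×8=24. No mix of the others beats 3×36 = 108.

$108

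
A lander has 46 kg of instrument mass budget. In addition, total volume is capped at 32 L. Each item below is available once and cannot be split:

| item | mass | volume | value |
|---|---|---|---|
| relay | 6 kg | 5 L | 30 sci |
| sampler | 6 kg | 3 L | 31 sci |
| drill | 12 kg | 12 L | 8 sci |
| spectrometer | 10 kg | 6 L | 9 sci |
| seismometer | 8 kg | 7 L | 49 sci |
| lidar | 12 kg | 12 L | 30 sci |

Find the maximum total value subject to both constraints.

140 sci

Feasible sets respecting both limits:
- relay+sampler+seismometer+lidar: mass 32, volume 27, value 140
- relay+sampler+spectrometer+seismometer: mass 30, volume 21, value 119
- sampler+spectrometer+seismometer+lidar: mass 36, volume 28, value 119
- relay+sampler+drill+seismometer: mass 32, volume 27, value 118
Best: 140 sci.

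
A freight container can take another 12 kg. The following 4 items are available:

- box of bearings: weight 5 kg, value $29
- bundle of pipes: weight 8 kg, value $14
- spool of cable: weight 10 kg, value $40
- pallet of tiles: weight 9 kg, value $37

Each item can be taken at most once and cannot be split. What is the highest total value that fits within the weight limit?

Check high-value combinations within 12 kg:
- spool of cable: weight 10, value 40
- pallet of tiles: weight 9, value 37
- box of bearings: weight 5, value 29
- bundle of pipes: weight 8, value 14
Best: $40.

$40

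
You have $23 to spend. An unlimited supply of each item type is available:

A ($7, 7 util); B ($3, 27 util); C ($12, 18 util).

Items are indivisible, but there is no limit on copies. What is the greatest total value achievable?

189 util

Best value-per-unit is B at 27/3, and filling with it alone uses cost 7×3=21. No mix of the others beats 7×27 = 189.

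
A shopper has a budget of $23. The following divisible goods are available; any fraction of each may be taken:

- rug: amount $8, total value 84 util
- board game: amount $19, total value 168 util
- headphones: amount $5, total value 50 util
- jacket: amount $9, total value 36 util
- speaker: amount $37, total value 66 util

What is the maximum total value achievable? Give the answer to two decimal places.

222.42

Take in order of value per unit:
- rug (84/8 per unit): all 8 → value 84, running total 84.00
- headphones (50/5 per unit): all 5 → value 50, running total 134.00
- board game (168/19 per unit): 10 of 19 → value 10×168/19 = 88.4211, running total 222.42
Total 222.42.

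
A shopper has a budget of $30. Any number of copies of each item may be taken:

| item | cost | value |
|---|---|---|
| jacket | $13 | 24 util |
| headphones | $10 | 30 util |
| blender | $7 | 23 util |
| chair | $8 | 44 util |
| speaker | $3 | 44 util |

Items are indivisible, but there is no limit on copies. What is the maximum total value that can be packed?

Best value-per-unit is speaker at 44/3, and filling with it alone uses cost 10×3=30. No mix of the others beats 10×44 = 440.

440 util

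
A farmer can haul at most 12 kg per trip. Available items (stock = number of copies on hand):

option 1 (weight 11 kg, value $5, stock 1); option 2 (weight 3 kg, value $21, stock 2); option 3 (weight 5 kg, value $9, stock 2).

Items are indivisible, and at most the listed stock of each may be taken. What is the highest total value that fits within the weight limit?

Top feasible selections:
- 2×option 2 + 1×option 3: weight 11, value 51
- 2×option 2: weight 6, value 42
- 1×option 2 + 1×option 3: weight 8, value 30
Best: $51.

$51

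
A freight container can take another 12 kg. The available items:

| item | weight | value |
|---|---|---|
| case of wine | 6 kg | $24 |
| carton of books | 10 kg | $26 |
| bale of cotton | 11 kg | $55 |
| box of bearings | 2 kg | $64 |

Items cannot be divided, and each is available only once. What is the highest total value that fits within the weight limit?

$90

Check high-value combinations within 12 kg:
- carton of books+box of bearings: weight 10+2=12, value 26+64=90
- case of wine+box of bearings: weight 6+2=8, value 24+64=88
- box of bearings: weight 2, value 64
- bale of cotton: weight 11, value 55
Best: $90.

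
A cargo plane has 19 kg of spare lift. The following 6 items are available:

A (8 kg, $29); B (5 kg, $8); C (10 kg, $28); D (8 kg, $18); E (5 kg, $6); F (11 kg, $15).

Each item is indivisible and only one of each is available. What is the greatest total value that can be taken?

Check high-value combinations within 19 kg:
- A+C: weight 8+10=18, value 29+28=57
- A+D: weight 8+8=16, value 29+18=47
- C+D: weight 10+8=18, value 28+18=46
- A+F: weight 8+11=19, value 29+15=44
- A+B+E: weight 8+5+5=18, value 29+8+6=43
Best: $57.

$57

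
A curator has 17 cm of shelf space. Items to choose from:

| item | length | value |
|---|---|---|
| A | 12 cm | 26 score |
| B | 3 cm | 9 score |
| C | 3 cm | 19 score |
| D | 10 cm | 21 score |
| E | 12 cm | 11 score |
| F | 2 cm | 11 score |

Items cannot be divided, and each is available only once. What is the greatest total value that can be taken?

56 score

Check high-value combinations within 17 cm:
- A+C+F: length 12+3+2=17, value 26+19+11=56
- C+D+F: length 3+10+2=15, value 19+21+11=51
- B+C+D: length 3+3+10=16, value 9+19+21=49
- A+B+F: length 12+3+2=17, value 26+9+11=46
- A+C: length 12+3=15, value 26+19=45
Best: 56 score.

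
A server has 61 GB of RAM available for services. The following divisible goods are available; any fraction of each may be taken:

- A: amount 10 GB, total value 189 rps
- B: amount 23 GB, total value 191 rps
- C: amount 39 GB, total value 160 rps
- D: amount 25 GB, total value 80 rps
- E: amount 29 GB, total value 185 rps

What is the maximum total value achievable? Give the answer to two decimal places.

Take in order of value per unit:
- A (189/10 per unit): all 10 → value 189, running total 189.00
- B (191/23 per unit): all 23 → value 191, running total 380.00
- E (185/29 per unit): 28 of 29 → value 28×185/29 = 178.6207, running total 558.62
Total 558.62.

558.62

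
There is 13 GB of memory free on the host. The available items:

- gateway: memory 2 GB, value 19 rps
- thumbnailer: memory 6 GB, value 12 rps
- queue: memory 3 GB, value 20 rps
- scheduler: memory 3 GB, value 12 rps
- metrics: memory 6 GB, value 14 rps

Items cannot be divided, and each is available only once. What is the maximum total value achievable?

53 rps

Check high-value combinations within 13 GB:
- gateway+queue+metrics: memory 2+3+6=11, value 19+20+14=53
- gateway+queue+scheduler: memory 2+3+3=8, value 19+20+12=51
- gateway+thumbnailer+queue: memory 2+6+3=11, value 19+12+20=51
- queue+scheduler+metrics: memory 3+3+6=12, value 20+12+14=46
Best: 53 rps.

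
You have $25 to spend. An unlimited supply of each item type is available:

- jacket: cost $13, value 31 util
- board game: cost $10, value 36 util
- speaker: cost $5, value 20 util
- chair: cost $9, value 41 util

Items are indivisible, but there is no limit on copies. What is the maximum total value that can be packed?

102 util

Best value-per-unit is chair at 41/9; filling with it alone gives 2×41 = 82.
Optimal mix: 1×speaker + 2×chair → cost 23, value 102.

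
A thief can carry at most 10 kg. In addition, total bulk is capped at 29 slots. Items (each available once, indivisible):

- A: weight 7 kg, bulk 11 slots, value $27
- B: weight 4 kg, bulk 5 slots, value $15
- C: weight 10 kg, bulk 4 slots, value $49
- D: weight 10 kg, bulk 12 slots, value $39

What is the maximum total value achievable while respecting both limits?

Feasible sets respecting both limits:
- C: weight 10, bulk 4, value 49
- D: weight 10, bulk 12, value 39
- A: weight 7, bulk 11, value 27
- B: weight 4, bulk 5, value 15
Best: $49.

$49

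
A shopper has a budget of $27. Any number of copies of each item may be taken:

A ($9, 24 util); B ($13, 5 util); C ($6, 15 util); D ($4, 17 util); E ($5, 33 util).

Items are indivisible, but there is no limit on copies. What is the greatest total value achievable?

165 util

Best value-per-unit is E at 33/5, and filling with it alone uses cost 5×5=25. No mix of the others beats 5×33 = 165.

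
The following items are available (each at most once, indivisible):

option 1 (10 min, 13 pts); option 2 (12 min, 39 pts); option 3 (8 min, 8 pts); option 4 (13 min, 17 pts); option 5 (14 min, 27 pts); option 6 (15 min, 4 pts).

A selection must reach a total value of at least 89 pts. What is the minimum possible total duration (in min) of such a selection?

47

Subsets with value ≥ 89, sorted by total duration:
- option 2+option 3+option 4+option 5: duration 47, value 91
- option 1+option 2+option 4+option 5: duration 49, value 96
Minimum duration: 47 min.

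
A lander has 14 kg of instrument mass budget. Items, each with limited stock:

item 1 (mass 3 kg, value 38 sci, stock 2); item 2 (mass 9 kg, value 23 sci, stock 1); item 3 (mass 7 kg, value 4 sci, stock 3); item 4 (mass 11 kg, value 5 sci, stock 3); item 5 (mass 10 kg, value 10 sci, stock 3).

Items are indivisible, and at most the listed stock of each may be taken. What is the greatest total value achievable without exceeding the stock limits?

Best selections within mass 14 and stock limits:
- 2×item 1 + 1×item 3: mass 13, value 80
- 2×item 1: mass 6, value 76
Best: 80 sci.

80 sci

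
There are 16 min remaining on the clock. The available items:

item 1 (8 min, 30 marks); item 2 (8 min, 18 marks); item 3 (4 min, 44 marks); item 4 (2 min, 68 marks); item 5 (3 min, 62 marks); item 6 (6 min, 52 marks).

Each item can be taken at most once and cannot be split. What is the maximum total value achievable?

226 marks

Check high-value combinations within 16 min:
- item 3+item 4+item 5+item 6: time 4+2+3+6=15, value 44+68+62+52=226
- item 4+item 5+item 6: time 2+3+6=11, value 68+62+52=182
- item 3+item 4+item 5: time 4+2+3=9, value 44+68+62=174
- item 3+item 4+item 6: time 4+2+6=12, value 44+68+52=164
- item 1+item 4+item 5: time 8+2+3=13, value 30+68+62=160
Best: 226 marks.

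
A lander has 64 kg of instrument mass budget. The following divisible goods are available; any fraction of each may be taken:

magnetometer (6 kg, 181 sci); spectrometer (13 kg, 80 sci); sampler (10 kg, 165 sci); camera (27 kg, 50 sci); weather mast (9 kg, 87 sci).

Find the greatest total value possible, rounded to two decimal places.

Take in order of value per unit:
- magnetometer (181/6 per unit): all 6 → value 181, running total 181.00
- sampler (165/10 per unit): all 10 → value 165, running total 346.00
- weather mast (87/9 per unit): all 9 → value 87, running total 433.00
- spectrometer (80/13 per unit): all 13 → value 80, running total 513.00
- camera (50/27 per unit): 26 of 27 → value 26×50/27 = 48.1481, running total 561.15
Total 561.15.

561.15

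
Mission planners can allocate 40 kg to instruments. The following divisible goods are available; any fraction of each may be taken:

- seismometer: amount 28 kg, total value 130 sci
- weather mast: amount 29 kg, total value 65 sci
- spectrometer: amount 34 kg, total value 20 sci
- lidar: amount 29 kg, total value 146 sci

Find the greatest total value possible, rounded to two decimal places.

Take in order of value per unit:
- lidar (146/29 per unit): all 29 → value 146, running total 146.00
- seismometer (130/28 per unit): 11 of 28 → value 11×130/28 = 51.0714, running total 197.07
Total 197.07.

197.07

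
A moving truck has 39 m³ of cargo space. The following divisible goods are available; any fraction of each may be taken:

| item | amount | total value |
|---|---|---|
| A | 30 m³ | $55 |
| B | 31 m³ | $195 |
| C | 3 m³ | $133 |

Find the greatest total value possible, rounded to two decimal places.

Take in order of value per unit:
- C (133/3 per unit): all 3 → value 133, running total 133.00
- B (195/31 per unit): all 31 → value 195, running total 328.00
- A (55/30 per unit): 5 of 30 → value 5×55/30 = 9.1667, running total 337.17
Total 337.17.

337.17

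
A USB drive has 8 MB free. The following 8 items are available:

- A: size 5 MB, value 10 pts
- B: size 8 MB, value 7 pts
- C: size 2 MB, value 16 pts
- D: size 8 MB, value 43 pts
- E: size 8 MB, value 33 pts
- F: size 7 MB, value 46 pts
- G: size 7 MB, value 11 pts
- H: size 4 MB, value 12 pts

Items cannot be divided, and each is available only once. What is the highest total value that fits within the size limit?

Check high-value combinations within 8 MB:
- F: size 7, value 46
- D: size 8, value 43
- E: size 8, value 33
Best: 46 pts.

46 pts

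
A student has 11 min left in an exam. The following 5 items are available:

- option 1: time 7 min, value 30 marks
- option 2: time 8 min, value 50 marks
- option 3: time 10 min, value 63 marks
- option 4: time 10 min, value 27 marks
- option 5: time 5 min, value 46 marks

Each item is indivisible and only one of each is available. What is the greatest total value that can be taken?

63 marks

Check high-value combinations within 11 min:
- option 3: time 10, value 63
- option 2: time 8, value 50
- option 5: time 5, value 46
Best: 63 marks.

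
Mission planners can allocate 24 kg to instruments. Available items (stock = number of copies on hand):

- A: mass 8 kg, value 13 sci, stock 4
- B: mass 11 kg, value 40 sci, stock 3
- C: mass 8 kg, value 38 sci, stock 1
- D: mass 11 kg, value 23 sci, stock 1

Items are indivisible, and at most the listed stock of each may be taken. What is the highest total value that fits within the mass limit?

80 sci

Top feasible selections:
- 2×B: mass 22, value 80
- 1×B + 1×C: mass 19, value 78
Best: 80 sci.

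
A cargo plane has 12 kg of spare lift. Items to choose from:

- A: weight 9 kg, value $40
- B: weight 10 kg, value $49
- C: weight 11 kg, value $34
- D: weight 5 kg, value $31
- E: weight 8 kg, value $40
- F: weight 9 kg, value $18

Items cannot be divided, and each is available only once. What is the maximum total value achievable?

Check high-value combinations within 12 kg:
- B: weight 10, value 49
- E: weight 8, value 40
- A: weight 9, value 40
Best: $49.

$49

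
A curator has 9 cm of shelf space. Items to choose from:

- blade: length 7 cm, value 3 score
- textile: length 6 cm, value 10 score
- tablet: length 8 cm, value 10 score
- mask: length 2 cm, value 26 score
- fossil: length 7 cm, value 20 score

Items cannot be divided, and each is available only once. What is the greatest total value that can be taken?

Check high-value combinations within 9 cm:
- mask+fossil: length 2+7=9, value 26+20=46
- textile+mask: length 6+2=8, value 10+26=36
- blade+mask: length 7+2=9, value 3+26=29
- mask: length 2, value 26
- fossil: length 7, value 20
Best: 46 score.

46 score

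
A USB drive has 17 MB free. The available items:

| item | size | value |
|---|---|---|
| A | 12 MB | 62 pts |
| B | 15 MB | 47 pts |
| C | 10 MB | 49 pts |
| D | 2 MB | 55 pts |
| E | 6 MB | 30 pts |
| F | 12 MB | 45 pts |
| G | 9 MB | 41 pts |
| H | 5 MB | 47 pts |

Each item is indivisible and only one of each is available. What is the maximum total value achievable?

This is a 0/1 knapsack; check combinations near the capacity.
- C+D+H: size 10+2+5=17, value 49+55+47=151
- D+G+H: size 2+9+5=16, value 55+41+47=143
- D+E+H: size 2+6+5=13, value 55+30+47=132
- D+E+G: size 2+6+9=17, value 55+30+41=126
Best: 151 pts.

151 pts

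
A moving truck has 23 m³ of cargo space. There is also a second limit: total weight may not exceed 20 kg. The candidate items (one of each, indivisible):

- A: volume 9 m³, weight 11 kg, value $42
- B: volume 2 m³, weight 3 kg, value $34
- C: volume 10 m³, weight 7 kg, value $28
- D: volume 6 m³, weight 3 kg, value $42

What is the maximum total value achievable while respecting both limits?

$118

Feasible sets respecting both limits:
- A+B+D: volume 17, weight 17, value 118
- B+C+D: volume 18, weight 13, value 104
- A+D: volume 15, weight 14, value 84
Best: $118.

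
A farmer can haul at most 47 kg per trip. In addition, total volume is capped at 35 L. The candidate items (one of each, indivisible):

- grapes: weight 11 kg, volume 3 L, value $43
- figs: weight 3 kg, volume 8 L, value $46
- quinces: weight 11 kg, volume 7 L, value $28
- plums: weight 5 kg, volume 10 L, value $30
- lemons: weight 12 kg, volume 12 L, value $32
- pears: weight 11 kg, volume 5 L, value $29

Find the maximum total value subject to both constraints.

Feasible sets respecting both limits:
- grapes+figs+quinces+plums+pears: weight 41, volume 33, value 176
- grapes+figs+plums+lemons: weight 31, volume 33, value 151
- grapes+figs+lemons+pears: weight 37, volume 28, value 150
Best: $176.

$176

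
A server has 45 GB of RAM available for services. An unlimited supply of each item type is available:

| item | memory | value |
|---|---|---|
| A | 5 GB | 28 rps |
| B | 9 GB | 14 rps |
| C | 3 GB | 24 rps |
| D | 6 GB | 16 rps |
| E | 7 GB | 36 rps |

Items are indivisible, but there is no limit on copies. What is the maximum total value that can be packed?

Best value-per-unit is C at 24/3, and filling with it alone uses memory 15×3=45. No mix of the others beats 15×24 = 360.

360 rps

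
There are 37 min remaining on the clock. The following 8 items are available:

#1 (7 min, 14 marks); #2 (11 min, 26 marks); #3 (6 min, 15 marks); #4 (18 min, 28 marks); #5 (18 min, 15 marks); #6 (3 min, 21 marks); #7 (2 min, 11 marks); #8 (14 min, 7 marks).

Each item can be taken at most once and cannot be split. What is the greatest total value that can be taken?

89 marks

Check high-value combinations within 37 min:
- #1+#3+#4+#6+#7: time 7+6+18+3+2=36, value 14+15+28+21+11=89
- #1+#2+#3+#6+#7: time 7+11+6+3+2=29, value 14+26+15+21+11=87
- #2+#4+#6+#7: time 11+18+3+2=34, value 26+28+21+11=86
- #2+#3+#6+#7+#8: time 11+6+3+2+14=36, value 26+15+21+11+7=80
- #2+#3+#4+#7: time 11+6+18+2=37, value 26+15+28+11=80
Best: 89 marks.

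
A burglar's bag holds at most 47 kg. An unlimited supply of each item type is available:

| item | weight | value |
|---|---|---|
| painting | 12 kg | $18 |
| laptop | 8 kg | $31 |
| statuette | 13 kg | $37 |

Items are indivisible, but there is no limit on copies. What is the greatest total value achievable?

Best value-per-unit is laptop at 31/8; filling with it alone gives 5×31 = 155.
Optimal mix: 4×laptop + 1×statuette → weight 45, value 161.

$161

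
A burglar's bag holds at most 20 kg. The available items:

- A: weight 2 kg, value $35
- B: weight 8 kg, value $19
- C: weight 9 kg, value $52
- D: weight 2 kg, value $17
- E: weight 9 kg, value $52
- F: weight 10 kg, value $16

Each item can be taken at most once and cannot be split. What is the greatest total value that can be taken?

Check high-value combinations within 20 kg:
- A+C+E: weight 2+9+9=20, value 35+52+52=139
- C+D+E: weight 9+2+9=20, value 52+17+52=121
- A+B+C: weight 2+8+9=19, value 35+19+52=106
- A+B+E: weight 2+8+9=19, value 35+19+52=106
- A+C+D: weight 2+9+2=13, value 35+52+17=104
Best: $139.

$139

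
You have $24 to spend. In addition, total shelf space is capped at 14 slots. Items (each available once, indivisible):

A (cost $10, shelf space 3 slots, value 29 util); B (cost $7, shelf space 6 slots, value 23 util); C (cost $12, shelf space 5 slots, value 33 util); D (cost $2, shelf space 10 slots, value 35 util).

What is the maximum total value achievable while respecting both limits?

64 util

Feasible sets respecting both limits:
- A+D: cost 12, shelf space 13, value 64
- A+C: cost 22, shelf space 8, value 62
- B+C: cost 19, shelf space 11, value 56
- A+B: cost 17, shelf space 9, value 52
Best: 64 util.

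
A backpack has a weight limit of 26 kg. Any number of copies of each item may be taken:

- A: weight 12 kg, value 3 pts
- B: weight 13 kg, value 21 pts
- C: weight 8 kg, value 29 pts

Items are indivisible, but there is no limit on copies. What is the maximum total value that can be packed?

87 pts

Best value-per-unit is C at 29/8, and filling with it alone uses weight 3×8=24. No mix of the others beats 3×29 = 87.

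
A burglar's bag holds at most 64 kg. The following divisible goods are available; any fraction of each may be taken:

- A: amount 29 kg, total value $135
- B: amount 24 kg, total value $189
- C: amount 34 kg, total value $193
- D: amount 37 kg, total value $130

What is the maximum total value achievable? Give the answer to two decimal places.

Take in order of value per unit:
- B (189/24 per unit): all 24 → value 189, running total 189.00
- C (193/34 per unit): all 34 → value 193, running total 382.00
- A (135/29 per unit): 6 of 29 → value 6×135/29 = 27.9310, running total 409.93
Total 409.93.

409.93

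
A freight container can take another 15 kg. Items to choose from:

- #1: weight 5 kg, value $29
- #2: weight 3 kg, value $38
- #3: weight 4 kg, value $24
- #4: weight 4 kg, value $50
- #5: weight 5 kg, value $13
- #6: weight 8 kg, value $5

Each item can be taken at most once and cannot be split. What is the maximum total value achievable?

$117

Check high-value combinations within 15 kg:
- #1+#2+#4: weight 5+3+4=12, value 29+38+50=117
- #2+#3+#4: weight 3+4+4=11, value 38+24+50=112
- #1+#3+#4: weight 5+4+4=13, value 29+24+50=103
- #2+#4+#5: weight 3+4+5=12, value 38+50+13=101
- #2+#4+#6: weight 3+4+8=15, value 38+50+5=93
Best: $117.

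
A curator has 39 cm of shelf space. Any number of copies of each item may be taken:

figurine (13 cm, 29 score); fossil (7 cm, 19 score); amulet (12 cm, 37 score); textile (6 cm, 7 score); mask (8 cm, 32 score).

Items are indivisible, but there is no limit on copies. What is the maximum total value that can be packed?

147 score

Best value-per-unit is mask at 32/8; filling with it alone gives 4×32 = 128.
Optimal mix: 1×fossil + 4×mask → length 39, value 147.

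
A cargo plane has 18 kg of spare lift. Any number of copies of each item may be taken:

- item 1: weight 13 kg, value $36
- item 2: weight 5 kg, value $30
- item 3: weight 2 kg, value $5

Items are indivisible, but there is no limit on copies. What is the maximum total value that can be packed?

$95

Best value-per-unit is item 2 at 30/5; filling with it alone gives 3×30 = 90.
Optimal mix: 3×item 2 + 1×item 3 → weight 17, value 95.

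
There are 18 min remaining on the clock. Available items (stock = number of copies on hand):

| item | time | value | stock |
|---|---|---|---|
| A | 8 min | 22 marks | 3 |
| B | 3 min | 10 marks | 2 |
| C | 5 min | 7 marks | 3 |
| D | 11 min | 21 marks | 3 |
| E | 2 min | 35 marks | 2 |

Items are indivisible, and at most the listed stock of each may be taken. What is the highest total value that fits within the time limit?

112 marks

Top feasible selections:
- 1×A + 2×B + 2×E: time 18, value 112
- 1×A + 1×B + 2×E: time 15, value 102
Best: 112 marks.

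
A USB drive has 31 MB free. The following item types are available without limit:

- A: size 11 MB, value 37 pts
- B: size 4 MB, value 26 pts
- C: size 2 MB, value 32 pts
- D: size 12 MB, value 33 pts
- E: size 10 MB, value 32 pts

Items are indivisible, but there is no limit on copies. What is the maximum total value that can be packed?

480 pts

Best value-per-unit is C at 32/2, and filling with it alone uses size 15×2=30. No mix of the others beats 15×32 = 480.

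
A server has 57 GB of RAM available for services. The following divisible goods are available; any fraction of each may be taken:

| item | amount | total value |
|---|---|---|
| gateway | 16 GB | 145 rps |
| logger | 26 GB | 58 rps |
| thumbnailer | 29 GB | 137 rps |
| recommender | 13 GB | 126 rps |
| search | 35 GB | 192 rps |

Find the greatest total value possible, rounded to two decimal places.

424.60

Take in order of value per unit:
- recommender (126/13 per unit): all 13 → value 126, running total 126.00
- gateway (145/16 per unit): all 16 → value 145, running total 271.00
- search (192/35 per unit): 28 of 35 → value 28×192/35 = 153.6000, running total 424.60
Total 424.60.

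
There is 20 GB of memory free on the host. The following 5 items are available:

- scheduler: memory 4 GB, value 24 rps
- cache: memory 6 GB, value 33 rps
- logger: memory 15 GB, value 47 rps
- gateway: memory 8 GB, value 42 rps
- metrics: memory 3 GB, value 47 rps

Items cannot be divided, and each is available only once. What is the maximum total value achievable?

Check high-value combinations within 20 GB:
- cache+gateway+metrics: memory 6+8+3=17, value 33+42+47=122
- scheduler+gateway+metrics: memory 4+8+3=15, value 24+42+47=113
- scheduler+cache+metrics: memory 4+6+3=13, value 24+33+47=104
- scheduler+cache+gateway: memory 4+6+8=18, value 24+33+42=99
Best: 122 rps.

122 rps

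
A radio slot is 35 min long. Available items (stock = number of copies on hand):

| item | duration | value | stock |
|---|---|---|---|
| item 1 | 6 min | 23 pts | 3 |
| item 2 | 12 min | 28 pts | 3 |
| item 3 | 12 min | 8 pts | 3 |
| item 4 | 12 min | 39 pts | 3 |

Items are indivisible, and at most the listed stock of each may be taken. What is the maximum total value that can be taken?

108 pts

Best selections within duration 35 and stock limits:
- 3×item 1 + 1×item 4: duration 30, value 108
- 1×item 1 + 2×item 4: duration 30, value 101
- 3×item 1 + 1×item 2: duration 30, value 97
- 1×item 1 + 1×item 2 + 1×item 4: duration 30, value 90
Best: 108 pts.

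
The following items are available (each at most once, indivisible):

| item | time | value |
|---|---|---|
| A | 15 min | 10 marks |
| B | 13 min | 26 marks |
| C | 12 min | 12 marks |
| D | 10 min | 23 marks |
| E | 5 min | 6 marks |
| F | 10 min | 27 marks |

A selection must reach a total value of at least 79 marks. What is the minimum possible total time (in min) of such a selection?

38

Subsets with value ≥ 79, sorted by total time:
- B+D+E+F: time 38, value 82
- B+C+D+F: time 45, value 88
- A+B+D+F: time 48, value 86
Minimum time: 38 min.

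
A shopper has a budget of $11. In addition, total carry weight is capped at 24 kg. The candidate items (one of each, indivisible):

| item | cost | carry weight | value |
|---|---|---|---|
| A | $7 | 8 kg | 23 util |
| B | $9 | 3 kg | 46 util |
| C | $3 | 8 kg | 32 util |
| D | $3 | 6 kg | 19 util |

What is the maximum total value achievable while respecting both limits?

55 util

Feasible sets respecting both limits:
- A+C: cost 10, carry weight 16, value 55
- C+D: cost 6, carry weight 14, value 51
- B: cost 9, carry weight 3, value 46
- A+D: cost 10, carry weight 14, value 42
Best: 55 util.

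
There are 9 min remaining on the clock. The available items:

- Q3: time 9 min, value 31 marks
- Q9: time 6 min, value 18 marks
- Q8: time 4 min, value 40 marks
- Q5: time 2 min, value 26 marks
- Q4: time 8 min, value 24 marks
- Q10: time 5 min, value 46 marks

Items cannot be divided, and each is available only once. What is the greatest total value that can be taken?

86 marks

Check high-value combinations within 9 min:
- Q8+Q10: time 4+5=9, value 40+46=86
- Q5+Q10: time 2+5=7, value 26+46=72
- Q8+Q5: time 4+2=6, value 40+26=66
- Q10: time 5, value 46
- Q9+Q5: time 6+2=8, value 18+26=44
Best: 86 marks.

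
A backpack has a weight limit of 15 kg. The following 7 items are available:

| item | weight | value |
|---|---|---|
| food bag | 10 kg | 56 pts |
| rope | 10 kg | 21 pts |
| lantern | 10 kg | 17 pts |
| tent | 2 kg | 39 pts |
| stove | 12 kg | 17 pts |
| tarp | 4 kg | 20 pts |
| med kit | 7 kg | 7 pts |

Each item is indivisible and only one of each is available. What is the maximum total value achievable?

95 pts

This is a 0/1 knapsack; check combinations near the capacity.
- food bag+tent: weight 10+2=12, value 56+39=95
- food bag+tarp: weight 10+4=14, value 56+20=76
- tent+tarp+med kit: weight 2+4+7=13, value 39+20+7=66
Best: 95 pts.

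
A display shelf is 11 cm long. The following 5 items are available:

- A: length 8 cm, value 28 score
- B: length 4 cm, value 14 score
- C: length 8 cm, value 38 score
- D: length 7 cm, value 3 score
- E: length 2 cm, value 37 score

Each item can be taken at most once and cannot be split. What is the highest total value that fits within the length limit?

Check high-value combinations within 11 cm:
- C+E: length 8+2=10, value 38+37=75
- A+E: length 8+2=10, value 28+37=65
- B+E: length 4+2=6, value 14+37=51
Best: 75 score.

75 score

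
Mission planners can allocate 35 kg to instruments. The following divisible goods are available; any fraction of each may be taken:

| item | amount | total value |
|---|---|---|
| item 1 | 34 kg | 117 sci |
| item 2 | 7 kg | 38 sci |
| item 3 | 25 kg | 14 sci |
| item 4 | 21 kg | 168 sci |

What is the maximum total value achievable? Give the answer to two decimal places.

230.09

Take in order of value per unit:
- item 4 (168/21 per unit): all 21 → value 168, running total 168.00
- item 2 (38/7 per unit): all 7 → value 38, running total 206.00
- item 1 (117/34 per unit): 7 of 34 → value 7×117/34 = 24.0882, running total 230.09
Total 230.09.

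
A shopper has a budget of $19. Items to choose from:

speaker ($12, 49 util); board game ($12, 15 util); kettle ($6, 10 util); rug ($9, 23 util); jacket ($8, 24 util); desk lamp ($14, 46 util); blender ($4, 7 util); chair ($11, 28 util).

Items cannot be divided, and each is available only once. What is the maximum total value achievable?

Check high-value combinations within $19:
- speaker+kettle: cost 12+6=18, value 49+10=59
- speaker+blender: cost 12+4=16, value 49+7=56
- desk lamp+blender: cost 14+4=18, value 46+7=53
- jacket+chair: cost 8+11=19, value 24+28=52
- speaker: cost 12, value 49
Best: 59 util.

59 util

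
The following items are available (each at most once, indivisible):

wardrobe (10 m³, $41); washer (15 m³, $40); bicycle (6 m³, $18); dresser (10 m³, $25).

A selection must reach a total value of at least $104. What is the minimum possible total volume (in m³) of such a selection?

35

Subsets with value ≥ 104, sorted by total volume:
- wardrobe+washer+dresser: volume 35, value 106
- wardrobe+washer+bicycle+dresser: volume 41, value 124
Minimum volume: 35 m³.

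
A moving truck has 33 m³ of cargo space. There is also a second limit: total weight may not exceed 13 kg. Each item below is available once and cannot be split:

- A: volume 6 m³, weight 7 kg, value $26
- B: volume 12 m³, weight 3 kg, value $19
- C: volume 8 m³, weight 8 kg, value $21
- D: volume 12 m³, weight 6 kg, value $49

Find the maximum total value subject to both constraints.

$75

Feasible sets respecting both limits:
- A+D: volume 18, weight 13, value 75
- B+D: volume 24, weight 9, value 68
- D: volume 12, weight 6, value 49
- A+B: volume 18, weight 10, value 45
Best: $75.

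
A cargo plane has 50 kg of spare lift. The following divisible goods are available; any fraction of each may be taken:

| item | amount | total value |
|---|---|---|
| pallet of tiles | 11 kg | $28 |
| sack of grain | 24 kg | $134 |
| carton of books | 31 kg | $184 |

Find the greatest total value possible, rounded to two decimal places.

Take in order of value per unit:
- carton of books (184/31 per unit): all 31 → value 184, running total 184.00
- sack of grain (134/24 per unit): 19 of 24 → value 19×134/24 = 106.0833, running total 290.08
Total 290.08.

290.08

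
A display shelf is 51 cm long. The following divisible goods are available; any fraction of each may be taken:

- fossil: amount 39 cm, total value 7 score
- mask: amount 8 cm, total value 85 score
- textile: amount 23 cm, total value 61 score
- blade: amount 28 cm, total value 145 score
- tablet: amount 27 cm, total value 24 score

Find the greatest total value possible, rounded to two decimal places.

269.78

Take in order of value per unit:
- mask (85/8 per unit): all 8 → value 85, running total 85.00
- blade (145/28 per unit): all 28 → value 145, running total 230.00
- textile (61/23 per unit): 15 of 23 → value 15×61/23 = 39.7826, running total 269.78
Total 269.78.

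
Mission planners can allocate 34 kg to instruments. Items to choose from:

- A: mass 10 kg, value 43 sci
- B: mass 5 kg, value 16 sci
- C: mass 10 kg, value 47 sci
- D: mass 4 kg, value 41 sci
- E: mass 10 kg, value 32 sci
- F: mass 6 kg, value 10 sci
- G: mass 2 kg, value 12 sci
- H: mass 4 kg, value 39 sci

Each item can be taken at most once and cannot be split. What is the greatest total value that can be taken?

Check high-value combinations within 34 kg:
- A+B+C+D+H: mass 10+5+10+4+4=33, value 43+16+47+41+39=186
- A+C+D+G+H: mass 10+10+4+2+4=30, value 43+47+41+12+39=182
- A+C+D+F+H: mass 10+10+4+6+4=34, value 43+47+41+10+39=180
- B+C+D+E+H: mass 5+10+4+10+4=33, value 16+47+41+32+39=175
- C+D+E+G+H: mass 10+4+10+2+4=30, value 47+41+32+12+39=171
Best: 186 sci.

186 sci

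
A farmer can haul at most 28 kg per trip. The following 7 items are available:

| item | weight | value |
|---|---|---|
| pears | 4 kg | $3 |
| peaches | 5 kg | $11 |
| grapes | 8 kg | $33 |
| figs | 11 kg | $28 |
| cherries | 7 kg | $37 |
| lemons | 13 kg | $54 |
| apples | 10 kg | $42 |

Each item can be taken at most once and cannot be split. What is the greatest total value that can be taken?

$124

This is a 0/1 knapsack; check combinations near the capacity.
- grapes+cherries+lemons: weight 8+7+13=28, value 33+37+54=124
- grapes+cherries+apples: weight 8+7+10=25, value 33+37+42=112
- figs+cherries+apples: weight 11+7+10=28, value 28+37+42=107
Best: $124.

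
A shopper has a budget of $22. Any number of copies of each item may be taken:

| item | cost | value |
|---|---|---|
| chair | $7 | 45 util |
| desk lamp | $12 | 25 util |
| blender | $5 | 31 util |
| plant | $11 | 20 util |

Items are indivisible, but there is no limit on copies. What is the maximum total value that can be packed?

Best value-per-unit is chair at 45/7; filling with it alone gives 3×45 = 135.
Optimal mix: 1×chair + 3×blender → cost 22, value 138.

138 util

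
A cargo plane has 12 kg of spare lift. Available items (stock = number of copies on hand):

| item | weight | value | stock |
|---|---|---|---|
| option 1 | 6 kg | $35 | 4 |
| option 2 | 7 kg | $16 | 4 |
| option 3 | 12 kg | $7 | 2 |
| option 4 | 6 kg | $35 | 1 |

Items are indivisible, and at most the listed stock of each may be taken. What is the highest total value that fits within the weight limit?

Best selections within weight 12 and stock limits:
- 1×option 1 + 1×option 4: weight 12, value 70
- 2×option 1: weight 12, value 70
- 1×option 4: weight 6, value 35
Best: $70.

$70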